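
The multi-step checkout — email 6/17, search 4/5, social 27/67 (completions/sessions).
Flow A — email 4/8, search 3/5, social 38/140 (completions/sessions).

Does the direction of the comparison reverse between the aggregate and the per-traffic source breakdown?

No

Email: the multi-step checkout 6/17 = 35.3%, Flow A 4/8 = 50.0% → Flow A
Search: the multi-step checkout 4/5 = 80.0%, Flow A 3/5 = 60.0% → the multi-step checkout
Social: the multi-step checkout 27/67 = 40.3%, Flow A 38/140 = 27.1% → the multi-step checkout
Overall: the multi-step checkout 37/89 = 41.6%, Flow A 45/153 = 29.4% → the multi-step checkout
Neither sweeps: the multi-step checkout wins 2 of 3 groups, Flow A wins 1. The multi-step checkout wins overall but not every group — no Simpson reversal.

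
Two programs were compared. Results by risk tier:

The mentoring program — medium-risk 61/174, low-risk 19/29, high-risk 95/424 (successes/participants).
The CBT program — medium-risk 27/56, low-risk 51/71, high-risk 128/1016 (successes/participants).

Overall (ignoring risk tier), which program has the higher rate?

the mentoring program

Medium-risk: the mentoring program 61/174 = 35.1%, the CBT program 27/56 = 48.2% → the CBT program
Low-risk: the mentoring program 19/29 = 65.5%, the CBT program 51/71 = 71.8% → the CBT program
High-risk: the mentoring program 95/424 = 22.4%, the CBT program 128/1016 = 12.6% → the mentoring program
Overall: the mentoring program 175/627 = 27.9%, the CBT program 206/1143 = 18.0% → the mentoring program
(Neither sweeps every risk group, but the mentoring program has the higher pooled rate.)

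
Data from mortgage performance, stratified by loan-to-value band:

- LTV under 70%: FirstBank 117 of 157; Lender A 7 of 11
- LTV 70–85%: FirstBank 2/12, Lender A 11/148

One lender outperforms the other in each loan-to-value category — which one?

LTV under 70%: FirstBank 117/157 = 74.5%, Lender A 7/11 = 63.6% → FirstBank
LTV 70–85%: FirstBank 2/12 = 16.7%, Lender A 11/148 = 7.4% → FirstBank
FirstBank has the higher rate in both groups.

FirstBank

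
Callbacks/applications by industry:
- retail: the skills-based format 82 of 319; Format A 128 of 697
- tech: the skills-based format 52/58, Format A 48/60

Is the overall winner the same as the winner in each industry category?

Yes

Retail: the skills-based format 82/319 = 25.7%, Format A 128/697 = 18.4% → the skills-based format
Tech: the skills-based format 52/58 = 89.7%, Format A 48/60 = 80.0% → the skills-based format
Overall: the skills-based format 134/377 = 35.5%, Format A 176/757 = 23.2% → the skills-based format
The skills-based format wins overall and in every industry group — no reversal.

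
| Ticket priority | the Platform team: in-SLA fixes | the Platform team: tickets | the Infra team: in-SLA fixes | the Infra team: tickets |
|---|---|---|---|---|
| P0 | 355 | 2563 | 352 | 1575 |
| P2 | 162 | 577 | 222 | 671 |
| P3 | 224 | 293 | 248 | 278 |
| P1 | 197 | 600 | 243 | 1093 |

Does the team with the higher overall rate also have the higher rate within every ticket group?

P0: the Platform team 355/2563 = 13.9%, the Infra team 352/1575 = 22.3% → the Infra team
P2: the Platform team 162/577 = 28.1%, the Infra team 222/671 = 33.1% → the Infra team
P3: the Platform team 224/293 = 76.5%, the Infra team 248/278 = 89.2% → the Infra team
P1: the Platform team 197/600 = 32.8%, the Infra team 243/1093 = 22.2% → the Platform team
Overall: the Platform team 938/4033 = 23.3%, the Infra team 1065/3617 = 29.4% → the Infra team
Neither sweeps: the Platform team wins 1 of 4 groups, the Infra team wins 3. The Infra team wins overall but not every group — no Simpson reversal.

No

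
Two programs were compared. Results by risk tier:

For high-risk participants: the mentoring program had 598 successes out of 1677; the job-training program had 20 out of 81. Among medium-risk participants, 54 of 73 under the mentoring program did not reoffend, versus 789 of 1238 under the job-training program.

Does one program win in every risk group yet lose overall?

Yes

High-risk: the mentoring program 598/1677 = 35.7%, the job-training program 20/81 = 24.7% → the mentoring program
Medium-risk: the mentoring program 54/73 = 74.0%, the job-training program 789/1238 = 63.7% → the mentoring program
Overall: the mentoring program 652/1750 = 37.3%, the job-training program 809/1319 = 61.3% → the job-training program
The mentoring program wins each risk group but the job-training program wins overall — the comparison reverses. The mentoring program's participants skew toward high-risk, which has a lower base rate.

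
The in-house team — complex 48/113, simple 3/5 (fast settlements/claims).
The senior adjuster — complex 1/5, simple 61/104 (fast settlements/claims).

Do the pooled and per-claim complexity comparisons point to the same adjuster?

No

Complex: the in-house team 48/113 = 42.5%, the senior adjuster 1/5 = 20.0% → the in-house team
Simple: the in-house team 3/5 = 60.0%, the senior adjuster 61/104 = 58.7% → the in-house team
Overall: the in-house team 51/118 = 43.2%, the senior adjuster 62/109 = 56.9% → the senior adjuster
The in-house team wins each claim group but the senior adjuster wins overall — the comparison reverses. The in-house team's claims skew toward complex, which has a lower base rate.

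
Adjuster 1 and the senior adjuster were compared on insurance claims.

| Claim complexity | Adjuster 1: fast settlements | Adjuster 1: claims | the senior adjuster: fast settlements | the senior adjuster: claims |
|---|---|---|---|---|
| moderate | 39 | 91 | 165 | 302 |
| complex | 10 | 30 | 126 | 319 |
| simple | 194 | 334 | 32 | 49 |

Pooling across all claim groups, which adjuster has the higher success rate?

Adjuster 1

Moderate: Adjuster 1 39/91 = 42.9%, the senior adjuster 165/302 = 54.6% → the senior adjuster
Complex: Adjuster 1 10/30 = 33.3%, the senior adjuster 126/319 = 39.5% → the senior adjuster
Simple: Adjuster 1 194/334 = 58.1%, the senior adjuster 32/49 = 65.3% → the senior adjuster
Overall: Adjuster 1 243/455 = 53.4%, the senior adjuster 323/670 = 48.2% → Adjuster 1
(The senior adjuster wins every claim group but Adjuster 1 wins overall — the senior adjuster's claims skew toward the low-rate complex group.)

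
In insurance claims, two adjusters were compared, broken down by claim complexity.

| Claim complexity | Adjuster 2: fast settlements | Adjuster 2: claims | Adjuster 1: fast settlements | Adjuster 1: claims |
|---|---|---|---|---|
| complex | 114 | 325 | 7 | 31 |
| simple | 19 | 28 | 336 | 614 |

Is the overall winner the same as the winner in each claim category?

No

Complex: Adjuster 2 114/325 = 35.1%, Adjuster 1 7/31 = 22.6% → Adjuster 2
Simple: Adjuster 2 19/28 = 67.9%, Adjuster 1 336/614 = 54.7% → Adjuster 2
Overall: Adjuster 2 133/353 = 37.7%, Adjuster 1 343/645 = 53.2% → Adjuster 1
Adjuster 2 wins each claim group but Adjuster 1 wins overall — the comparison reverses. Adjuster 2's claims skew toward complex, which has a lower base rate.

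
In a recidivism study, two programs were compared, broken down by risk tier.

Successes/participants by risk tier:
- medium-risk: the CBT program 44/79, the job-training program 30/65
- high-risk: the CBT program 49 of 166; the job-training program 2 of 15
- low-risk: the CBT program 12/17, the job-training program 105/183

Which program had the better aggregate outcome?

the job-training program

Medium-risk: the CBT program 44/79 = 55.7%, the job-training program 30/65 = 46.2% → the CBT program
High-risk: the CBT program 49/166 = 29.5%, the job-training program 2/15 = 13.3% → the CBT program
Low-risk: the CBT program 12/17 = 70.6%, the job-training program 105/183 = 57.4% → the CBT program
Overall: the CBT program 105/262 = 40.1%, the job-training program 137/263 = 52.1% → the job-training program
(The CBT program wins every risk group but the job-training program wins overall — the CBT program's participants skew toward the low-rate high-risk group.)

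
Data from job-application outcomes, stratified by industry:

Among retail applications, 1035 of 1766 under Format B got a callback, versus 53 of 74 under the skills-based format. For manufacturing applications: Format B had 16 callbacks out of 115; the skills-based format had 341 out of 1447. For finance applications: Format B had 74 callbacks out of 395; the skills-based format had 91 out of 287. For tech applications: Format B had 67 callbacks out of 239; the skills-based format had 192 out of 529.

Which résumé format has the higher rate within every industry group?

Retail: Format B 1035/1766 = 58.6%, the skills-based format 53/74 = 71.6% → the skills-based format
Manufacturing: Format B 16/115 = 13.9%, the skills-based format 341/1447 = 23.6% → the skills-based format
Finance: Format B 74/395 = 18.7%, the skills-based format 91/287 = 31.7% → the skills-based format
Tech: Format B 67/239 = 28.0%, the skills-based format 192/529 = 36.3% → the skills-based format
The skills-based format has the higher rate in all 4 groups.

the skills-based format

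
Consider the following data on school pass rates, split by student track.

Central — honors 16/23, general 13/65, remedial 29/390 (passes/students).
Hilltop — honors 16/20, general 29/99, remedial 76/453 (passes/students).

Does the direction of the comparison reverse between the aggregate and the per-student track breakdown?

Honors: Central 16/23 = 69.6%, Hilltop 16/20 = 80.0% → Hilltop
General: Central 13/65 = 20.0%, Hilltop 29/99 = 29.3% → Hilltop
Remedial: Central 29/390 = 7.4%, Hilltop 76/453 = 16.8% → Hilltop
Overall: Central 58/478 = 12.1%, Hilltop 121/572 = 21.2% → Hilltop
Hilltop wins overall and in every student group — no reversal.

No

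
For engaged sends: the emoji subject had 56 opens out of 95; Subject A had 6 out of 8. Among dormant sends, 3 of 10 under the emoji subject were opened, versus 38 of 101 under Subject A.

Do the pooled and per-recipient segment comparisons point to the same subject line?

No

Engaged: the emoji subject 56/95 = 58.9%, Subject A 6/8 = 75.0% → Subject A
Dormant: the emoji subject 3/10 = 30.0%, Subject A 38/101 = 37.6% → Subject A
Overall: the emoji subject 59/105 = 56.2%, Subject A 44/109 = 40.4% → the emoji subject
Subject A wins each recipient group but the emoji subject wins overall — the comparison reverses. Subject A's sends skew toward dormant, which has a lower base rate.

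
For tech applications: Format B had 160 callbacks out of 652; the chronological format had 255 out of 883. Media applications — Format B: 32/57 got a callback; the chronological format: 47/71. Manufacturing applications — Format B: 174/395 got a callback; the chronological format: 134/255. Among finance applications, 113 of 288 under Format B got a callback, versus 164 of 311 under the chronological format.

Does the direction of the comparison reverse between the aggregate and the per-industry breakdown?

Tech: Format B 160/652 = 24.5%, the chronological format 255/883 = 28.9% → the chronological format
Media: Format B 32/57 = 56.1%, the chronological format 47/71 = 66.2% → the chronological format
Manufacturing: Format B 174/395 = 44.1%, the chronological format 134/255 = 52.5% → the chronological format
Finance: Format B 113/288 = 39.2%, the chronological format 164/311 = 52.7% → the chronological format
Overall: Format B 479/1392 = 34.4%, the chronological format 600/1520 = 39.5% → the chronological format
The chronological format wins overall and in every industry group — no reversal.

No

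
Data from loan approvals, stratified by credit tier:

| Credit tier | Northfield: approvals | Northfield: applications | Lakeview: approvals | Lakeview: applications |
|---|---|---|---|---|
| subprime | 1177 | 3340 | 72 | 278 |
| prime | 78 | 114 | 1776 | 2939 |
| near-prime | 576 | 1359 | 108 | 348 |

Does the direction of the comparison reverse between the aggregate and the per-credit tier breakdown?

Yes

Subprime: Northfield 1177/3340 = 35.2%, Lakeview 72/278 = 25.9% → Northfield
Prime: Northfield 78/114 = 68.4%, Lakeview 1776/2939 = 60.4% → Northfield
Near-prime: Northfield 576/1359 = 42.4%, Lakeview 108/348 = 31.0% → Northfield
Overall: Northfield 1831/4813 = 38.0%, Lakeview 1956/3565 = 54.9% → Lakeview
Northfield wins each credit group but Lakeview wins overall — the comparison reverses. Northfield's applications skew toward subprime, which has a lower base rate.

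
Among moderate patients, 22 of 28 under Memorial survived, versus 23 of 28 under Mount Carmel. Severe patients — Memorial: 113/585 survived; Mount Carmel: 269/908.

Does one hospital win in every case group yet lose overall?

Moderate: Memorial 22/28 = 78.6%, Mount Carmel 23/28 = 82.1% → Mount Carmel
Severe: Memorial 113/585 = 19.3%, Mount Carmel 269/908 = 29.6% → Mount Carmel
Overall: Memorial 135/613 = 22.0%, Mount Carmel 292/936 = 31.2% → Mount Carmel
Mount Carmel wins overall and in every case group — no reversal.

No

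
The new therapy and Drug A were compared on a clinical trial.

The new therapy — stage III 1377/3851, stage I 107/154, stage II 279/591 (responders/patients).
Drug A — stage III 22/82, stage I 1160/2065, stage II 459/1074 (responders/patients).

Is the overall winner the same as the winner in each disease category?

No

Stage III: the new therapy 1377/3851 = 35.8%, Drug A 22/82 = 26.8% → the new therapy
Stage I: the new therapy 107/154 = 69.5%, Drug A 1160/2065 = 56.2% → the new therapy
Stage II: the new therapy 279/591 = 47.2%, Drug A 459/1074 = 42.7% → the new therapy
Overall: the new therapy 1763/4596 = 38.4%, Drug A 1641/3221 = 50.9% → Drug A
The new therapy wins each disease group but Drug A wins overall — the comparison reverses. The new therapy's patients skew toward stage III, which has a lower base rate.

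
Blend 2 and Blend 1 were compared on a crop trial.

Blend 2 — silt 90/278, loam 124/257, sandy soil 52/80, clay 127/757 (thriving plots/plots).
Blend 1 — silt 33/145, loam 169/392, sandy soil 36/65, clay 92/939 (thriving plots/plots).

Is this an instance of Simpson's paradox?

Silt: Blend 2 90/278 = 32.4%, Blend 1 33/145 = 22.8% → Blend 2
Loam: Blend 2 124/257 = 48.2%, Blend 1 169/392 = 43.1% → Blend 2
Sandy soil: Blend 2 52/80 = 65.0%, Blend 1 36/65 = 55.4% → Blend 2
Clay: Blend 2 127/757 = 16.8%, Blend 1 92/939 = 9.8% → Blend 2
Overall: Blend 2 393/1372 = 28.6%, Blend 1 330/1541 = 21.4% → Blend 2
Blend 2 wins overall and in every soil group — no reversal.

No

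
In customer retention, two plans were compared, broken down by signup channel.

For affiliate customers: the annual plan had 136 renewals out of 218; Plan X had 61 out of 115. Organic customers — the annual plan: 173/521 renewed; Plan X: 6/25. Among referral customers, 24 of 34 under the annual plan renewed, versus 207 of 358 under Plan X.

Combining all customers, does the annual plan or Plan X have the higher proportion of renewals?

Affiliate: the annual plan 136/218 = 62.4%, Plan X 61/115 = 53.0% → the annual plan
Organic: the annual plan 173/521 = 33.2%, Plan X 6/25 = 24.0% → the annual plan
Referral: the annual plan 24/34 = 70.6%, Plan X 207/358 = 57.8% → the annual plan
Overall: the annual plan 333/773 = 43.1%, Plan X 274/498 = 55.0% → Plan X
(The annual plan wins every signup group but Plan X wins overall — the annual plan's customers skew toward the low-rate organic group.)

Plan X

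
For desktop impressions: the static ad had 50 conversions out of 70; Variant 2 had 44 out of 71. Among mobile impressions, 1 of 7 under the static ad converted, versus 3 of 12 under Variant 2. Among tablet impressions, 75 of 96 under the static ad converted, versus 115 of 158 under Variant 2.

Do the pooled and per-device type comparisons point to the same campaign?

No

Desktop: the static ad 50/70 = 71.4%, Variant 2 44/71 = 62.0% → the static ad
Mobile: the static ad 1/7 = 14.3%, Variant 2 3/12 = 25.0% → Variant 2
Tablet: the static ad 75/96 = 78.1%, Variant 2 115/158 = 72.8% → the static ad
Overall: the static ad 126/173 = 72.8%, Variant 2 162/241 = 67.2% → the static ad
Neither sweeps: the static ad wins 2 of 3 groups, Variant 2 wins 1. The static ad wins overall but not every group — no Simpson reversal.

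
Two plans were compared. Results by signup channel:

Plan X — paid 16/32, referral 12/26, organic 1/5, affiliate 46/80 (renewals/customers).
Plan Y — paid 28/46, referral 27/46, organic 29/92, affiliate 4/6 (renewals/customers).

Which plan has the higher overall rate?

Paid: Plan X 16/32 = 50.0%, Plan Y 28/46 = 60.9% → Plan Y
Referral: Plan X 12/26 = 46.2%, Plan Y 27/46 = 58.7% → Plan Y
Organic: Plan X 1/5 = 20.0%, Plan Y 29/92 = 31.5% → Plan Y
Affiliate: Plan X 46/80 = 57.5%, Plan Y 4/6 = 66.7% → Plan Y
Overall: Plan X 75/143 = 52.4%, Plan Y 88/190 = 46.3% → Plan X
(Plan Y wins every signup group but Plan X wins overall — Plan Y's customers skew toward the low-rate organic group.)

Plan X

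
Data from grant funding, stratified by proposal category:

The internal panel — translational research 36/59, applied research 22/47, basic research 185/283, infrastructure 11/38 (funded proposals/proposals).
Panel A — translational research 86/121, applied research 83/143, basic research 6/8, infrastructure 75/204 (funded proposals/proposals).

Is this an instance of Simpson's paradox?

Translational research: the internal panel 36/59 = 61.0%, Panel A 86/121 = 71.1% → Panel A
Applied research: the internal panel 22/47 = 46.8%, Panel A 83/143 = 58.0% → Panel A
Basic research: the internal panel 185/283 = 65.4%, Panel A 6/8 = 75.0% → Panel A
Infrastructure: the internal panel 11/38 = 28.9%, Panel A 75/204 = 36.8% → Panel A
Overall: the internal panel 254/427 = 59.5%, Panel A 250/476 = 52.5% → the internal panel
Panel A wins each proposal group but the internal panel wins overall — the comparison reverses. Panel A's proposals skew toward infrastructure, which has a lower base rate.

Yes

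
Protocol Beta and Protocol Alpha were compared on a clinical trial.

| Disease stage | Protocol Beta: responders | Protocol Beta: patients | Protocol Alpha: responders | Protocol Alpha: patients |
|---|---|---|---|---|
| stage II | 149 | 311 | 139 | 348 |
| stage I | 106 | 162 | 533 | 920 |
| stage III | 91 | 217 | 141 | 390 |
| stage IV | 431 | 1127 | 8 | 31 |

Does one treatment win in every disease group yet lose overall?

Yes

Stage II: Protocol Beta 149/311 = 47.9%, Protocol Alpha 139/348 = 39.9% → Protocol Beta
Stage I: Protocol Beta 106/162 = 65.4%, Protocol Alpha 533/920 = 57.9% → Protocol Beta
Stage III: Protocol Beta 91/217 = 41.9%, Protocol Alpha 141/390 = 36.2% → Protocol Beta
Stage IV: Protocol Beta 431/1127 = 38.2%, Protocol Alpha 8/31 = 25.8% → Protocol Beta
Overall: Protocol Beta 777/1817 = 42.8%, Protocol Alpha 821/1689 = 48.6% → Protocol Alpha
Protocol Beta wins each disease group but Protocol Alpha wins overall — the comparison reverses. Protocol Beta's patients skew toward stage IV, which has a lower base rate.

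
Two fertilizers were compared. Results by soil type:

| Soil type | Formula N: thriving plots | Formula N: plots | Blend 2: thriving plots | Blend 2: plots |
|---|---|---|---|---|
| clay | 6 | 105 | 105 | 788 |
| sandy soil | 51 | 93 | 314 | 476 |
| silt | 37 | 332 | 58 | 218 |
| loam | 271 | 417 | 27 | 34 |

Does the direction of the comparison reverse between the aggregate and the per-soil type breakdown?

Clay: Formula N 6/105 = 5.7%, Blend 2 105/788 = 13.3% → Blend 2
Sandy soil: Formula N 51/93 = 54.8%, Blend 2 314/476 = 66.0% → Blend 2
Silt: Formula N 37/332 = 11.1%, Blend 2 58/218 = 26.6% → Blend 2
Loam: Formula N 271/417 = 65.0%, Blend 2 27/34 = 79.4% → Blend 2
Overall: Formula N 365/947 = 38.5%, Blend 2 504/1516 = 33.2% → Formula N
Blend 2 wins each soil group but Formula N wins overall — the comparison reverses. Blend 2's plots skew toward clay, which has a lower base rate.

Yes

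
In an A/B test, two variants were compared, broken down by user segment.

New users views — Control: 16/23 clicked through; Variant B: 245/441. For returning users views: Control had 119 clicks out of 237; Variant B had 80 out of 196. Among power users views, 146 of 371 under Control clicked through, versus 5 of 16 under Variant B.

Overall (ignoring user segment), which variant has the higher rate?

New users: Control 16/23 = 69.6%, Variant B 245/441 = 55.6% → Control
Returning users: Control 119/237 = 50.2%, Variant B 80/196 = 40.8% → Control
Power users: Control 146/371 = 39.4%, Variant B 5/16 = 31.2% → Control
Overall: Control 281/631 = 44.5%, Variant B 330/653 = 50.5% → Variant B
(Control wins every user group but Variant B wins overall — Control's views skew toward the low-rate power users group.)

Variant B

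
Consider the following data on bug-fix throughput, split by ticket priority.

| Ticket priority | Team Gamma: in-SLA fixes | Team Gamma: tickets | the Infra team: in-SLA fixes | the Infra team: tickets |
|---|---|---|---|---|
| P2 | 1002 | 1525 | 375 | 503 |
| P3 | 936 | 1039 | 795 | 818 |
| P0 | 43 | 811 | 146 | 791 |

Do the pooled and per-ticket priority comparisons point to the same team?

Yes

P2: Team Gamma 1002/1525 = 65.7%, the Infra team 375/503 = 74.6% → the Infra team
P3: Team Gamma 936/1039 = 90.1%, the Infra team 795/818 = 97.2% → the Infra team
P0: Team Gamma 43/811 = 5.3%, the Infra team 146/791 = 18.5% → the Infra team
Overall: Team Gamma 1981/3375 = 58.7%, the Infra team 1316/2112 = 62.3% → the Infra team
The Infra team wins overall and in every ticket group — no reversal.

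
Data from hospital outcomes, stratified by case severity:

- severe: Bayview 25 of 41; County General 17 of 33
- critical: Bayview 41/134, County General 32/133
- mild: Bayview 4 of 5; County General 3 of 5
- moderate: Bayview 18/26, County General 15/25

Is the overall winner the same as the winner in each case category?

Yes

Severe: Bayview 25/41 = 61.0%, County General 17/33 = 51.5% → Bayview
Critical: Bayview 41/134 = 30.6%, County General 32/133 = 24.1% → Bayview
Mild: Bayview 4/5 = 80.0%, County General 3/5 = 60.0% → Bayview
Moderate: Bayview 18/26 = 69.2%, County General 15/25 = 60.0% → Bayview
Overall: Bayview 88/206 = 42.7%, County General 67/196 = 34.2% → Bayview
Bayview wins overall and in every case group — no reversal.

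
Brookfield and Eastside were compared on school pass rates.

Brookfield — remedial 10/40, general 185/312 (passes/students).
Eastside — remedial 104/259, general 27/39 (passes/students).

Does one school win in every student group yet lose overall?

Yes

Remedial: Brookfield 10/40 = 25.0%, Eastside 104/259 = 40.2% → Eastside
General: Brookfield 185/312 = 59.3%, Eastside 27/39 = 69.2% → Eastside
Overall: Brookfield 195/352 = 55.4%, Eastside 131/298 = 44.0% → Brookfield
Eastside wins each student group but Brookfield wins overall — the comparison reverses. Eastside's students skew toward remedial, which has a lower base rate.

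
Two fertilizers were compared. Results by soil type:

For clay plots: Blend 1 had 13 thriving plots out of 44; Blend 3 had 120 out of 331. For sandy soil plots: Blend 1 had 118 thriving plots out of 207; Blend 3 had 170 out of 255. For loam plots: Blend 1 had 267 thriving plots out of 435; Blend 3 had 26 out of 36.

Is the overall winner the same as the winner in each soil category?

Clay: Blend 1 13/44 = 29.5%, Blend 3 120/331 = 36.3% → Blend 3
Sandy soil: Blend 1 118/207 = 57.0%, Blend 3 170/255 = 66.7% → Blend 3
Loam: Blend 1 267/435 = 61.4%, Blend 3 26/36 = 72.2% → Blend 3
Overall: Blend 1 398/686 = 58.0%, Blend 3 316/622 = 50.8% → Blend 1
Blend 3 wins each soil group but Blend 1 wins overall — the comparison reverses. Blend 3's plots skew toward clay, which has a lower base rate.

No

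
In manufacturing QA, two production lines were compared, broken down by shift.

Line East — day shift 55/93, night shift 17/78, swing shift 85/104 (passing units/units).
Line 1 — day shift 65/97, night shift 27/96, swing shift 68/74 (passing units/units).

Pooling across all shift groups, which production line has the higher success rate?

Day shift: Line East 55/93 = 59.1%, Line 1 65/97 = 67.0% → Line 1
Night shift: Line East 17/78 = 21.8%, Line 1 27/96 = 28.1% → Line 1
Swing shift: Line East 85/104 = 81.7%, Line 1 68/74 = 91.9% → Line 1
Overall: Line East 157/275 = 57.1%, Line 1 160/267 = 59.9% → Line 1

Line 1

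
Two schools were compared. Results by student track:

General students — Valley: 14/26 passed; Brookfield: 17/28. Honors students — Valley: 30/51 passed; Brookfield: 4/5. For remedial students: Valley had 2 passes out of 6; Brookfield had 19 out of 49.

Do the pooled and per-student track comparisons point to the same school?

No

General: Valley 14/26 = 53.8%, Brookfield 17/28 = 60.7% → Brookfield
Honors: Valley 30/51 = 58.8%, Brookfield 4/5 = 80.0% → Brookfield
Remedial: Valley 2/6 = 33.3%, Brookfield 19/49 = 38.8% → Brookfield
Overall: Valley 46/83 = 55.4%, Brookfield 40/82 = 48.8% → Valley
Brookfield wins each student group but Valley wins overall — the comparison reverses. Brookfield's students skew toward remedial, which has a lower base rate.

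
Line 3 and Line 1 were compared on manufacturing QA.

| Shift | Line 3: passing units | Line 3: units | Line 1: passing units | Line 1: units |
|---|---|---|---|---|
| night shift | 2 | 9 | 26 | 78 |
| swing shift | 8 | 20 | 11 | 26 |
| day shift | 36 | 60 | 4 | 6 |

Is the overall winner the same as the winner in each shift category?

No

Night shift: Line 3 2/9 = 22.2%, Line 1 26/78 = 33.3% → Line 1
Swing shift: Line 3 8/20 = 40.0%, Line 1 11/26 = 42.3% → Line 1
Day shift: Line 3 36/60 = 60.0%, Line 1 4/6 = 66.7% → Line 1
Overall: Line 3 46/89 = 51.7%, Line 1 41/110 = 37.3% → Line 3
Line 1 wins each shift group but Line 3 wins overall — the comparison reverses. Line 1's units skew toward night shift, which has a lower base rate.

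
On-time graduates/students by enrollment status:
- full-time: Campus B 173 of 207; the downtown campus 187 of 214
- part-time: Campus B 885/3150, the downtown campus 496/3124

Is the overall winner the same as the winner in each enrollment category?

No

Full-time: Campus B 173/207 = 83.6%, the downtown campus 187/214 = 87.4% → the downtown campus
Part-time: Campus B 885/3150 = 28.1%, the downtown campus 496/3124 = 15.9% → Campus B
Overall: Campus B 1058/3357 = 31.5%, the downtown campus 683/3338 = 20.5% → Campus B
Neither sweeps: Campus B wins 1 of 2 groups, the downtown campus wins 1. Campus B wins overall but not every group — no Simpson reversal.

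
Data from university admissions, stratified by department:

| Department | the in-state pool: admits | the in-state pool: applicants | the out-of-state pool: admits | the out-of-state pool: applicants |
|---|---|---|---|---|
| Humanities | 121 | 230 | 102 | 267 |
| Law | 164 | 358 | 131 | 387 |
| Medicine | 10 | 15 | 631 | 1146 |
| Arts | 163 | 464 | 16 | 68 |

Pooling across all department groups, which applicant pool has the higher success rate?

the out-of-state pool

Humanities: the in-state pool 121/230 = 52.6%, the out-of-state pool 102/267 = 38.2% → the in-state pool
Law: the in-state pool 164/358 = 45.8%, the out-of-state pool 131/387 = 33.9% → the in-state pool
Medicine: the in-state pool 10/15 = 66.7%, the out-of-state pool 631/1146 = 55.1% → the in-state pool
Arts: the in-state pool 163/464 = 35.1%, the out-of-state pool 16/68 = 23.5% → the in-state pool
Overall: the in-state pool 458/1067 = 42.9%, the out-of-state pool 880/1868 = 47.1% → the out-of-state pool
(The in-state pool wins every department group but the out-of-state pool wins overall — the in-state pool's applicants skew toward the low-rate Arts group.)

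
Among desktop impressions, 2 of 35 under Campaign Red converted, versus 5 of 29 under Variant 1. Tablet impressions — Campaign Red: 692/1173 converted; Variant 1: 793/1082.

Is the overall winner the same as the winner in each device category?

Desktop: Campaign Red 2/35 = 5.7%, Variant 1 5/29 = 17.2% → Variant 1
Tablet: Campaign Red 692/1173 = 59.0%, Variant 1 793/1082 = 73.3% → Variant 1
Overall: Campaign Red 694/1208 = 57.5%, Variant 1 798/1111 = 71.8% → Variant 1
Variant 1 wins overall and in every device group — no reversal.

Yes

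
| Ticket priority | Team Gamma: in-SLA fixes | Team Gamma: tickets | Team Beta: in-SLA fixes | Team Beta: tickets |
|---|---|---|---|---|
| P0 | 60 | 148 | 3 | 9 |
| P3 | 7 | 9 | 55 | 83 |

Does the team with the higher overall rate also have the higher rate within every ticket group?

P0: Team Gamma 60/148 = 40.5%, Team Beta 3/9 = 33.3% → Team Gamma
P3: Team Gamma 7/9 = 77.8%, Team Beta 55/83 = 66.3% → Team Gamma
Overall: Team Gamma 67/157 = 42.7%, Team Beta 58/92 = 63.0% → Team Beta
Team Gamma wins each ticket group but Team Beta wins overall — the comparison reverses. Team Gamma's tickets skew toward P0, which has a lower base rate.

No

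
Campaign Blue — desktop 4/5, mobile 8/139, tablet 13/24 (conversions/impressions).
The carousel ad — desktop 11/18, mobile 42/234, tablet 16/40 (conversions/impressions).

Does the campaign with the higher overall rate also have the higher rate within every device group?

Desktop: Campaign Blue 4/5 = 80.0%, the carousel ad 11/18 = 61.1% → Campaign Blue
Mobile: Campaign Blue 8/139 = 5.8%, the carousel ad 42/234 = 17.9% → the carousel ad
Tablet: Campaign Blue 13/24 = 54.2%, the carousel ad 16/40 = 40.0% → Campaign Blue
Overall: Campaign Blue 25/168 = 14.9%, the carousel ad 69/292 = 23.6% → the carousel ad
Neither sweeps: Campaign Blue wins 2 of 3 groups, the carousel ad wins 1. The carousel ad wins overall but not every group — no Simpson reversal.

No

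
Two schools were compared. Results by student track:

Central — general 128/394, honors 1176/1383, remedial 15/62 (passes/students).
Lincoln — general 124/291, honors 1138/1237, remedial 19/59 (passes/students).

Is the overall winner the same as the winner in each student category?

Yes

General: Central 128/394 = 32.5%, Lincoln 124/291 = 42.6% → Lincoln
Honors: Central 1176/1383 = 85.0%, Lincoln 1138/1237 = 92.0% → Lincoln
Remedial: Central 15/62 = 24.2%, Lincoln 19/59 = 32.2% → Lincoln
Overall: Central 1319/1839 = 71.7%, Lincoln 1281/1587 = 80.7% → Lincoln
Lincoln wins overall and in every student group — no reversal.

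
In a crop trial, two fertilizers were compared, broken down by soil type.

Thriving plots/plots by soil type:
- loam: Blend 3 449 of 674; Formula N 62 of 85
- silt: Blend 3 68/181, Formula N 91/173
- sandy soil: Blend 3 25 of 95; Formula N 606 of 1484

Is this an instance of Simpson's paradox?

Yes

Loam: Blend 3 449/674 = 66.6%, Formula N 62/85 = 72.9% → Formula N
Silt: Blend 3 68/181 = 37.6%, Formula N 91/173 = 52.6% → Formula N
Sandy soil: Blend 3 25/95 = 26.3%, Formula N 606/1484 = 40.8% → Formula N
Overall: Blend 3 542/950 = 57.1%, Formula N 759/1742 = 43.6% → Blend 3
Formula N wins each soil group but Blend 3 wins overall — the comparison reverses. Formula N's plots skew toward sandy soil, which has a lower base rate.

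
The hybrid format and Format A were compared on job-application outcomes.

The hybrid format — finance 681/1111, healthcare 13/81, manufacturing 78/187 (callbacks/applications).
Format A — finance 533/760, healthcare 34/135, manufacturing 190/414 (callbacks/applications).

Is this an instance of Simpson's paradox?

No

Finance: the hybrid format 681/1111 = 61.3%, Format A 533/760 = 70.1% → Format A
Healthcare: the hybrid format 13/81 = 16.0%, Format A 34/135 = 25.2% → Format A
Manufacturing: the hybrid format 78/187 = 41.7%, Format A 190/414 = 45.9% → Format A
Overall: the hybrid format 772/1379 = 56.0%, Format A 757/1309 = 57.8% → Format A
Format A wins overall and in every industry group — no reversal.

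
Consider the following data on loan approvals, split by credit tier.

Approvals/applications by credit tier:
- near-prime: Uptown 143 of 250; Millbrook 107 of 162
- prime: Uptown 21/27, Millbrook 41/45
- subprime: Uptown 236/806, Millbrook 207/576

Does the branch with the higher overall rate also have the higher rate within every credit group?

Yes

Near-prime: Uptown 143/250 = 57.2%, Millbrook 107/162 = 66.0% → Millbrook
Prime: Uptown 21/27 = 77.8%, Millbrook 41/45 = 91.1% → Millbrook
Subprime: Uptown 236/806 = 29.3%, Millbrook 207/576 = 35.9% → Millbrook
Overall: Uptown 400/1083 = 36.9%, Millbrook 355/783 = 45.3% → Millbrook
Millbrook wins overall and in every credit group — no reversal.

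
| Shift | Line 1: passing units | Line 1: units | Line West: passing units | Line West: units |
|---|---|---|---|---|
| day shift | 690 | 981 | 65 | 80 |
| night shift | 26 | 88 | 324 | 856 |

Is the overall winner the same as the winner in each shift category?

Day shift: Line 1 690/981 = 70.3%, Line West 65/80 = 81.2% → Line West
Night shift: Line 1 26/88 = 29.5%, Line West 324/856 = 37.9% → Line West
Overall: Line 1 716/1069 = 67.0%, Line West 389/936 = 41.6% → Line 1
Line West wins each shift group but Line 1 wins overall — the comparison reverses. Line West's units skew toward night shift, which has a lower base rate.

No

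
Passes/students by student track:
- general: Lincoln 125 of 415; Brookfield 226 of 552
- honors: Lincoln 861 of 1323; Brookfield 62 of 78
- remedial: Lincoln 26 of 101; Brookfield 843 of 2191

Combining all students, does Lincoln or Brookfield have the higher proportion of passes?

Lincoln

General: Lincoln 125/415 = 30.1%, Brookfield 226/552 = 40.9% → Brookfield
Honors: Lincoln 861/1323 = 65.1%, Brookfield 62/78 = 79.5% → Brookfield
Remedial: Lincoln 26/101 = 25.7%, Brookfield 843/2191 = 38.5% → Brookfield
Overall: Lincoln 1012/1839 = 55.0%, Brookfield 1131/2821 = 40.1% → Lincoln
(Brookfield wins every student group but Lincoln wins overall — Brookfield's students skew toward the low-rate remedial group.)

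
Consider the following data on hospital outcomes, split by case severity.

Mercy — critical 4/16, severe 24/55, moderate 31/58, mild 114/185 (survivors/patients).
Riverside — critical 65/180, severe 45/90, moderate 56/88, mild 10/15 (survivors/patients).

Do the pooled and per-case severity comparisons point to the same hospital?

Critical: Mercy 4/16 = 25.0%, Riverside 65/180 = 36.1% → Riverside
Severe: Mercy 24/55 = 43.6%, Riverside 45/90 = 50.0% → Riverside
Moderate: Mercy 31/58 = 53.4%, Riverside 56/88 = 63.6% → Riverside
Mild: Mercy 114/185 = 61.6%, Riverside 10/15 = 66.7% → Riverside
Overall: Mercy 173/314 = 55.1%, Riverside 176/373 = 47.2% → Mercy
Riverside wins each case group but Mercy wins overall — the comparison reverses. Riverside's patients skew toward critical, which has a lower base rate.

No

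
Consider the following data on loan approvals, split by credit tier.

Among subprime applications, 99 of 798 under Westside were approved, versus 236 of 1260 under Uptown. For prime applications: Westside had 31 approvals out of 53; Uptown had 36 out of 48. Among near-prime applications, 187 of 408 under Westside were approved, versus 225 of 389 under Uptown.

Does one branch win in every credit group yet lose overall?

Subprime: Westside 99/798 = 12.4%, Uptown 236/1260 = 18.7% → Uptown
Prime: Westside 31/53 = 58.5%, Uptown 36/48 = 75.0% → Uptown
Near-prime: Westside 187/408 = 45.8%, Uptown 225/389 = 57.8% → Uptown
Overall: Westside 317/1259 = 25.2%, Uptown 497/1697 = 29.3% → Uptown
Uptown wins overall and in every credit group — no reversal.

No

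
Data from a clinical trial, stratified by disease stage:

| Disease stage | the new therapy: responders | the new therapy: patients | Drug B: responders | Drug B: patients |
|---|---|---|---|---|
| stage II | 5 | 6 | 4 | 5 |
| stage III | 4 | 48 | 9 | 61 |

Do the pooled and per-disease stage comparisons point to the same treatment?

Stage II: the new therapy 5/6 = 83.3%, Drug B 4/5 = 80.0% → the new therapy
Stage III: the new therapy 4/48 = 8.3%, Drug B 9/61 = 14.8% → Drug B
Overall: the new therapy 9/54 = 16.7%, Drug B 13/66 = 19.7% → Drug B
Neither sweeps: the new therapy wins 1 of 2 groups, Drug B wins 1. Drug B wins overall but not every group — no Simpson reversal.

No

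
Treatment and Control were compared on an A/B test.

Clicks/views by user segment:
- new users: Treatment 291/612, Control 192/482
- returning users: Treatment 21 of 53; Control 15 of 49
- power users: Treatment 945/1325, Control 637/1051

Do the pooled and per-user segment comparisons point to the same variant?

New users: Treatment 291/612 = 47.5%, Control 192/482 = 39.8% → Treatment
Returning users: Treatment 21/53 = 39.6%, Control 15/49 = 30.6% → Treatment
Power users: Treatment 945/1325 = 71.3%, Control 637/1051 = 60.6% → Treatment
Overall: Treatment 1257/1990 = 63.2%, Control 844/1582 = 53.4% → Treatment
Treatment wins overall and in every user group — no reversal.

Yes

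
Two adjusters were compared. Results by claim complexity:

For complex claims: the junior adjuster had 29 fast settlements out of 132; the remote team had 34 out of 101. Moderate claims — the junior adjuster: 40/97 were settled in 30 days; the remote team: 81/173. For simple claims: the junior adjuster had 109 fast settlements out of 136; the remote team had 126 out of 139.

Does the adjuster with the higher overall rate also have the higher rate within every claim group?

Yes

Complex: the junior adjuster 29/132 = 22.0%, the remote team 34/101 = 33.7% → the remote team
Moderate: the junior adjuster 40/97 = 41.2%, the remote team 81/173 = 46.8% → the remote team
Simple: the junior adjuster 109/136 = 80.1%, the remote team 126/139 = 90.6% → the remote team
Overall: the junior adjuster 178/365 = 48.8%, the remote team 241/413 = 58.4% → the remote team
The remote team wins overall and in every claim group — no reversal.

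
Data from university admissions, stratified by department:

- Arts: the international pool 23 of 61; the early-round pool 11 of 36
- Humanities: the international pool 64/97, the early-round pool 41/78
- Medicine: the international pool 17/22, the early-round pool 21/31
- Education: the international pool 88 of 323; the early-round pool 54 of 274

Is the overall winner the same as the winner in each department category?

Yes

Arts: the international pool 23/61 = 37.7%, the early-round pool 11/36 = 30.6% → the international pool
Humanities: the international pool 64/97 = 66.0%, the early-round pool 41/78 = 52.6% → the international pool
Medicine: the international pool 17/22 = 77.3%, the early-round pool 21/31 = 67.7% → the international pool
Education: the international pool 88/323 = 27.2%, the early-round pool 54/274 = 19.7% → the international pool
Overall: the international pool 192/503 = 38.2%, the early-round pool 127/419 = 30.3% → the international pool
The international pool wins overall and in every department group — no reversal.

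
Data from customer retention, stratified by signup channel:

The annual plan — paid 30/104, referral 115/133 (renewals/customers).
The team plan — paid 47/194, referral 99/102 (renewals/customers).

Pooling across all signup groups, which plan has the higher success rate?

the annual plan

Paid: the annual plan 30/104 = 28.8%, the team plan 47/194 = 24.2% → the annual plan
Referral: the annual plan 115/133 = 86.5%, the team plan 99/102 = 97.1% → the team plan
Overall: the annual plan 145/237 = 61.2%, the team plan 146/296 = 49.3% → the annual plan
(Neither sweeps every signup group, but the annual plan has the higher pooled rate.)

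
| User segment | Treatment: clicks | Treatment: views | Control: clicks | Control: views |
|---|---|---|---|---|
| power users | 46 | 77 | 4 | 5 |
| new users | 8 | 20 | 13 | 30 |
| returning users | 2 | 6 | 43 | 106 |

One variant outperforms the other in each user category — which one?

Power users: Treatment 46/77 = 59.7%, Control 4/5 = 80.0% → Control
New users: Treatment 8/20 = 40.0%, Control 13/30 = 43.3% → Control
Returning users: Treatment 2/6 = 33.3%, Control 43/106 = 40.6% → Control
Control has the higher rate in all 3 groups.

Control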